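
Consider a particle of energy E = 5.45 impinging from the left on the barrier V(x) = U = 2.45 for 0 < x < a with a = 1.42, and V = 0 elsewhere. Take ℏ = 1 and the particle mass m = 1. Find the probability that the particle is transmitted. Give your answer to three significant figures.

T = 0.990

Above the barrier the interior wavenumber is k₂ = √(2m(E − U))/ℏ = 2.449, giving phase k₂a = 3.478.
T = [1 + U² sin²(k₂a) / (4E(E − U))]⁻¹ = 1/1.010 = 0.990.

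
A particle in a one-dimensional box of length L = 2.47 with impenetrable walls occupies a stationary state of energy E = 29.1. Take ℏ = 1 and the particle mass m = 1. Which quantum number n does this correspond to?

From E_n = n²π²ℏ²/(2mL²) invert to n = √(2mL²E)/(πℏ).
n = (2.47/π) × √(2 × 1 × 29.1) = 5.998 → n = 6.

n = 6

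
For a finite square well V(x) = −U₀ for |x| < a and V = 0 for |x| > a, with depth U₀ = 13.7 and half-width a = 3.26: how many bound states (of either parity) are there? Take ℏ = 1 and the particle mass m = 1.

Define the well-strength parameter z₀ = (a/ℏ)√(2mU₀) = 3.26 × √(2·1·13.7) = 17.06.
A new bound state (alternating even/odd) appears each time z₀ passes a multiple of π/2, so N = ⌊2z₀/π⌋ + 1 = ⌊10.86⌋ + 1 = 11.

N = 11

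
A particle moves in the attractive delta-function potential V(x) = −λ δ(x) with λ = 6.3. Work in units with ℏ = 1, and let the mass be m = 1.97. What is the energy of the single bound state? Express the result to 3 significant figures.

The bound state is ψ(x) = √κ e^{−κ|x|}. The derivative jump ψ'(0⁺) − ψ'(0⁻) = −(2mλ/ℏ²)ψ(0) fixes κ = mλ/ℏ² = 12.41.
Then E = −ℏ²κ²/(2m) = −mλ²/(2ℏ²) = -39.09.

E = -39.1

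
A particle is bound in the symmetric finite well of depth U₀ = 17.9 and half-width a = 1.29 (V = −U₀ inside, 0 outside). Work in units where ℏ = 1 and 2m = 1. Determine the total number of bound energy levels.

N = 4

Define the well-strength parameter z₀ = (a/ℏ)√(2mU₀) = 1.29 × √(2·0.5·17.9) = 5.458.
A new bound state (alternating even/odd) appears each time z₀ passes a multiple of π/2, so N = ⌊2z₀/π⌋ + 1 = ⌊3.475⌋ + 1 = 4.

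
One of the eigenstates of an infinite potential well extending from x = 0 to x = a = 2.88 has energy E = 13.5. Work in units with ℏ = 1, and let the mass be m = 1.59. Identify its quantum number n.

For an infinite well E_n = n²π²ℏ²/(2ma²), so n = (a/πℏ)√(2mE).
n = (2.88/π) × √(2 × 1.59 × 13.5) = 6.007 → n = 6.

n = 6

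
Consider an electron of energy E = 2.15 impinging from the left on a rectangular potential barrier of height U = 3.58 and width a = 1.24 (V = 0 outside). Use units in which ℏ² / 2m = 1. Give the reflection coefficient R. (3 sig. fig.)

E < U: inside the barrier ψ ∝ e^{±κx} with κ = √(2m(U − E))/ℏ = 1.196.
κa = 1.483, sinh(κa) = 2.089.
Matching ψ, ψ′ at both faces gives T = [1 + U² sinh²(κa) / (4E(U − E))]⁻¹ = 1/5.549 = 0.180.
R = 1 − T = 0.820.

R = 0.820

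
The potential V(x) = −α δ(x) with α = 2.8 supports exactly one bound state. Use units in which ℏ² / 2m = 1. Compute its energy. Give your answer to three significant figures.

For x ≠ 0 the bound state is ψ ∝ e^{−κ|x|}; integrating the TISE across the delta gives the cusp condition 2κ = 2mα/ℏ², so κ = 1.400.
Then E = −ℏ²κ²/(2m) = −mα²/(2ℏ²) = -1.960.

E = -1.96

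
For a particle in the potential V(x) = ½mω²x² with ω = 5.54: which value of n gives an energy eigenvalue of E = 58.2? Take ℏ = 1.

Invert E_n = (n + ½)ℏω: n = E/ℏω − ½ = 10.005, so n = 10.

n = 10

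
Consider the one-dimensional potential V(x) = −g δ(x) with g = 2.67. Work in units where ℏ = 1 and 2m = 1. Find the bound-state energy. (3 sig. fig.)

For x ≠ 0 the bound state is ψ ∝ e^{−κ|x|}; integrating the TISE across the delta gives the cusp condition 2κ = 2mg/ℏ², so κ = 1.335.
Then E = −ℏ²κ²/(2m) = −mg²/(2ℏ²) = -1.782.

E = -1.78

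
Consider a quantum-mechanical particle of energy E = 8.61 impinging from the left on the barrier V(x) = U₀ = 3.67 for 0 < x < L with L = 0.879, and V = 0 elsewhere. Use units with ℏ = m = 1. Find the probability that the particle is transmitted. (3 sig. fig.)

E > U₀: inside the barrier k₂ = √(2m(E − U₀))/ℏ = 3.143, k₂L = 2.763.
T = [1 + U₀² sin²(k₂L) / (4E(E − U₀))]⁻¹ = 1/1.011 = 0.989.

T = 0.989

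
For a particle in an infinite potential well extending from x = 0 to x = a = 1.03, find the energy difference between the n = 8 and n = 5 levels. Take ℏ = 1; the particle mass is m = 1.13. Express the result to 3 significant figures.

E_n = n²π²ℏ²/(2ma²), so ΔE = (8² − 5²) π²ℏ²/(2ma²).
ΔE = 39 × π² / (2 × 1.13 × 1.03²) = 160.5.

ΔE = 161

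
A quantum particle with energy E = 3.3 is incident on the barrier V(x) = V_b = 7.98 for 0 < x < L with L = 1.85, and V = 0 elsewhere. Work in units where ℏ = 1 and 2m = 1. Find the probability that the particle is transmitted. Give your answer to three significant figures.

T = 0.00130

E < V_b: inside the barrier ψ ∝ e^{±κx} with κ = √(2m(V_b − E))/ℏ = 2.163.
κL = 4.002, sinh(κL) = 27.35.
The exact tunnelling result is T⁻¹ = 1 + V_b² sinh²(κL) / [4E(V_b − E)] = 772.0, so T = 0.00130.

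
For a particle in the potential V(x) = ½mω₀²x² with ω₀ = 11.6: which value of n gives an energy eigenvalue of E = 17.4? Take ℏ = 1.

E_n = ℏω₀(n + ½) ⇒ n = E/(ℏω₀) − ½ = 17.4/11.6 − 0.5 = 1.000 → n = 1.

n = 1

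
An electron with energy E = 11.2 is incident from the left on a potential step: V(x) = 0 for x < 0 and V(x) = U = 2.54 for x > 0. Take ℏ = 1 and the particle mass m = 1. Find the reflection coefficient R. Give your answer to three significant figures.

R = 0.00412

On each side the TISE gives plane waves with k = √(2m(E − V))/ℏ: k₁ = √(2·1·11.2) = 4.733, k₂ = √(2·1·8.66) = 4.162.
Matching ψ and ψ′ at x = 0 gives r = (k₁ − k₂)/(k₁ + k₂), so R = r² = 0.004123 and T = 1 − R = 0.9959.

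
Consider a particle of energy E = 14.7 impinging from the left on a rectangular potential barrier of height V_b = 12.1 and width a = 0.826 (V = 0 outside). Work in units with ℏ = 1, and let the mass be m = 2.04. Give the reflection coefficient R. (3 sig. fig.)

R = 0.154

E > V_b: inside the barrier k₂ = √(2m(E − V_b))/ℏ = 3.257, k₂a = 2.690.
T = [1 + V_b² sin²(k₂a) / (4E(E − V_b))]⁻¹ = 1/1.182 = 0.846.
R = 1 − T = 0.154.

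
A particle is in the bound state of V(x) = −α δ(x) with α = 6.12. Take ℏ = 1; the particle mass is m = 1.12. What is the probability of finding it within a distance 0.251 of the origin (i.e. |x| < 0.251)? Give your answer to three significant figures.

P = 0.968

The normalised bound state is ψ = √κ e^{−κ|x|} with κ = mα/ℏ² = 6.854.
P(|x| < d) = ∫_{−d}^{d} κ e^{−2κ|x|} dx = 1 − e^{−2κd} = 1 − e^{−3.441} = 0.9680.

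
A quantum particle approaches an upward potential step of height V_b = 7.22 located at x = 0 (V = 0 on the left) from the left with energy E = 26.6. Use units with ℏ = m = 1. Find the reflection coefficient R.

The wavenumbers are k₁ = √(2mE)/ℏ = 7.294 on the left and k₂ = √(2m(E − V_b))/ℏ = 6.226 on the right.
Continuity of ψ and ψ′ at the step yields the reflection amplitude r = (k₁ − k₂)/(k₁ + k₂) = 0.07900; thus R = |r|² = 0.006241, T = 0.9938.

R = 0.00624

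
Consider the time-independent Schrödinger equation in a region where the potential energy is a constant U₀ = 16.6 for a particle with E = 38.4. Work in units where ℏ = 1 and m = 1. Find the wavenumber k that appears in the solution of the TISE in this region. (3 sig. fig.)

k = 6.60

With E > U₀ the solution is oscillatory, ψ ∝ e^{±ikx} with k = √(2m(E − U₀))/ℏ.
k = √(2 × 1 × 21.8) = 6.603.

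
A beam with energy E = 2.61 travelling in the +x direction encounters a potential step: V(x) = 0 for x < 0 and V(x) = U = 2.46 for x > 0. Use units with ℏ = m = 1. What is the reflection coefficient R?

The wavenumbers are k₁ = √(2mE)/ℏ = 2.285 on the left and k₂ = √(2m(E − U))/ℏ = 0.5477 on the right.
Matching ψ and ψ′ at x = 0 gives r = (k₁ − k₂)/(k₁ + k₂), so R = r² = 0.3761 and T = 1 − R = 0.6239.

R = 0.376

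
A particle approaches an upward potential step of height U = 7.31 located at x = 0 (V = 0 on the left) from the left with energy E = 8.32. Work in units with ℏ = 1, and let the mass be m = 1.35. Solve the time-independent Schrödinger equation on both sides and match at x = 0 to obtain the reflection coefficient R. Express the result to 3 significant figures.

R = 0.234

On each side the TISE gives plane waves with k = √(2m(E − V))/ℏ: k₁ = √(2·1.35·8.32) = 4.740, k₂ = √(2·1.35·1.01) = 1.651.
Matching ψ and ψ′ at x = 0 gives r = (k₁ − k₂)/(k₁ + k₂), so R = r² = 0.2335 and T = 1 − R = 0.7665.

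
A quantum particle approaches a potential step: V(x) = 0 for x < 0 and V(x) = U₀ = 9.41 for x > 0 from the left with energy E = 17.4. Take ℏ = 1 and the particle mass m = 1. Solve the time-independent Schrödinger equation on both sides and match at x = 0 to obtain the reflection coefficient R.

On each side the TISE gives plane waves with k = √(2m(E − V))/ℏ: k₁ = √(2·1·17.4) = 5.899, k₂ = √(2·1·7.99) = 3.997.
Matching ψ and ψ′ at x = 0 gives r = (k₁ − k₂)/(k₁ + k₂), so R = r² = 0.03692 and T = 1 − R = 0.9631.

R = 0.0369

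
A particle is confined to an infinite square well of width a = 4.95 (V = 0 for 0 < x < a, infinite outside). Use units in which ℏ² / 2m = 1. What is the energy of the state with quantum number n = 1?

Requiring ψ(0) = ψ(a) = 0 quantises k = nπ/a, hence E_n = ℏ²k²/2m = n²π²ℏ²/(2ma²).
E_1 = 1² × π² / (2 × 0.5 × 4.95²) = 0.4028.

E = 0.403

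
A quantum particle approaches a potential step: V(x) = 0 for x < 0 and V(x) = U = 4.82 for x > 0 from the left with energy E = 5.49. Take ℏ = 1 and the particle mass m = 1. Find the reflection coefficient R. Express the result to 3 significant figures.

On each side the TISE gives plane waves with k = √(2m(E − V))/ℏ: k₁ = √(2·1·5.49) = 3.314, k₂ = √(2·1·0.67) = 1.158.
Continuity of ψ and ψ′ at the step yields the reflection amplitude r = (k₁ − k₂)/(k₁ + k₂) = 0.4822; thus R = |r|² = 0.2325, T = 0.7675.

R = 0.233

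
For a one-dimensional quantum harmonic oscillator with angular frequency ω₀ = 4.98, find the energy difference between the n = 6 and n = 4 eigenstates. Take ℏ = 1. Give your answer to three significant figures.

E_n = ℏω₀(n + ½), so ΔE = (6 − 4) ℏω₀ = 2 × 4.98 = 9.960.

ΔE = 9.96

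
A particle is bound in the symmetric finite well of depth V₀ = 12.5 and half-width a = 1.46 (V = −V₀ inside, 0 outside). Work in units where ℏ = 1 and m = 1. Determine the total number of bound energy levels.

N = 5

The dimensionless depth is z₀ = a√(2mV₀)/ℏ = 1.46 × √(25.00) = 7.300.
A new bound state (alternating even/odd) appears each time z₀ passes a multiple of π/2, so N = ⌊2z₀/π⌋ + 1 = ⌊4.647⌋ + 1 = 5.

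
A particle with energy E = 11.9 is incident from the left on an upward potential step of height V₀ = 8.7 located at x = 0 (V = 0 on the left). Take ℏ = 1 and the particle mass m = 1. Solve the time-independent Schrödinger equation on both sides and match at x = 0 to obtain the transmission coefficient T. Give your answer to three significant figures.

The wavenumbers are k₁ = √(2mE)/ℏ = 4.879 on the left and k₂ = √(2m(E − V₀))/ℏ = 2.530 on the right.
Continuity of ψ and ψ′ at the step yields the reflection amplitude r = (k₁ − k₂)/(k₁ + k₂) = 0.3170; thus R = |r|² = 0.1005, T = 0.8995.

T = 0.899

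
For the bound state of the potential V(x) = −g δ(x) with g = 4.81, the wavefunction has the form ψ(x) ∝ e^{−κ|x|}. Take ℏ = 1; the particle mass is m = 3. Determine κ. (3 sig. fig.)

κ = 14.4

Integrating the TISE across x = 0 gives the cusp condition ψ'(0⁺) − ψ'(0⁻) = −(2mg/ℏ²)ψ(0).
With ψ ∝ e^{−κ|x|} this yields −2κ = −2mg/ℏ², so κ = mg/ℏ² = 14.43.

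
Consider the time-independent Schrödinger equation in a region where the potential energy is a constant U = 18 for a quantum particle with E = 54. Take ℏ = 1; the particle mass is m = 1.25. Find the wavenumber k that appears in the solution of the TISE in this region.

k = 9.49

With E > U the solution is oscillatory, ψ ∝ e^{±ikx} with k = √(2m(E − U))/ℏ.
k = √(2 × 1.25 × 36) = 9.487.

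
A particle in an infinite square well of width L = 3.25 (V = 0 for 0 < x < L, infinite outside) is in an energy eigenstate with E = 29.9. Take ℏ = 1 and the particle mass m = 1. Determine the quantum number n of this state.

From E_n = n²π²ℏ²/(2mL²) invert to n = √(2mL²E)/(πℏ).
n = (3.25/π) × √(2 × 1 × 29.9) = 8.000 → n = 8.

n = 8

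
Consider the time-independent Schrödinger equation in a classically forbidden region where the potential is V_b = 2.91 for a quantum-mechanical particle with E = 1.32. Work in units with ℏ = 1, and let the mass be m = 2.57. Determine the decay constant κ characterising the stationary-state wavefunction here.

κ = 2.86

Since E < V_b the TISE in this region is ψ'' = κ²ψ with κ = √(2m(V_b − E))/ℏ.
κ = √(2 × 2.57 × 1.59) = 2.859.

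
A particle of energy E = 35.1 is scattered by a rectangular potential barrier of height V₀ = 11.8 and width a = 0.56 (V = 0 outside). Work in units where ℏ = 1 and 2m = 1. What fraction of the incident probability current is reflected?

E > V₀: inside the barrier k₂ = √(2m(E − V₀))/ℏ = 4.827, k₂a = 2.703.
T = [1 + V₀² sin²(k₂a) / (4E(E − V₀))]⁻¹ = 1/1.008 = 0.992.
R = 1 − T = 0.00761.

R = 0.00761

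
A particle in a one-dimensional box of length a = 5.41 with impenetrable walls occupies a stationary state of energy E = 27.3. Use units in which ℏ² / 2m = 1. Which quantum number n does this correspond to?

n = 9

For an infinite well E_n = n²π²ℏ²/(2ma²), so n = (a/πℏ)√(2mE).
n = (5.41/π) × √(2 × 0.5 × 27.3) = 8.998 → n = 9.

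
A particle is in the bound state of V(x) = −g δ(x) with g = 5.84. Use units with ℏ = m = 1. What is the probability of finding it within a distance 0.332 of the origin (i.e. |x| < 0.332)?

P = 0.979

The normalised bound state is ψ = √κ e^{−κ|x|} with κ = mg/ℏ² = 5.840.
P(|x| < d) = ∫_{−d}^{d} κ e^{−2κ|x|} dx = 1 − e^{−2κd} = 1 − e^{−3.878} = 0.9793.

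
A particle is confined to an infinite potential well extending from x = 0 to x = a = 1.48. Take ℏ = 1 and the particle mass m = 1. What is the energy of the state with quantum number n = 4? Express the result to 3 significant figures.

The infinite-well eigenfunctions ψ_n = √(2/a) sin(nπx/a) vanish at both walls, giving E_n = n²π²ℏ²/(2ma²).
E_4 = 4² × π² / (2 × 1 × 1.48²) = 36.05.

E = 36.0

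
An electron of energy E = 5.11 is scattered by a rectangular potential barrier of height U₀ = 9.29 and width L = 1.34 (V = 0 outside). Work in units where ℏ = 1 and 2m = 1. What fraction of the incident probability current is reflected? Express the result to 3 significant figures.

E < U₀: inside the barrier ψ ∝ e^{±κx} with κ = √(2m(U₀ − E))/ℏ = 2.045.
κL = 2.740, sinh(κL) = 7.708.
The exact tunnelling result is T⁻¹ = 1 + U₀² sinh²(κL) / [4E(U₀ − E)] = 61.02, so T = 0.0164.
R = 1 − T = 0.984.

R = 0.984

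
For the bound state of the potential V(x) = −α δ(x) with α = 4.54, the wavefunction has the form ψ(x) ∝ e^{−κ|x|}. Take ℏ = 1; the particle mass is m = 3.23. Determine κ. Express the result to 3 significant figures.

Integrating the TISE across x = 0 gives the cusp condition ψ'(0⁺) − ψ'(0⁻) = −(2mα/ℏ²)ψ(0).
With ψ ∝ e^{−κ|x|} this yields −2κ = −2mα/ℏ², so κ = mα/ℏ² = 14.66.

κ = 14.7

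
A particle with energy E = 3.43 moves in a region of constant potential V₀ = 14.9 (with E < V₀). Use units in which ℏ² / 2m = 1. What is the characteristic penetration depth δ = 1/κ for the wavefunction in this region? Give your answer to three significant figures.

Since E < V₀ the TISE in this region is ψ'' = κ²ψ with κ = √(2m(V₀ − E))/ℏ.
κ = √(2 × 0.5 × 11.47) = 3.387. The penetration depth is δ = 1/κ = 0.295.

δ = 0.295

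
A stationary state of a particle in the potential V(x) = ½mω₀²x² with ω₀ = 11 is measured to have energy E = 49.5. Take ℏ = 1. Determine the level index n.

n = 4

E_n = ℏω₀(n + ½) ⇒ n = E/(ℏω₀) − ½ = 49.5/11 − 0.5 = 4.000 → n = 4.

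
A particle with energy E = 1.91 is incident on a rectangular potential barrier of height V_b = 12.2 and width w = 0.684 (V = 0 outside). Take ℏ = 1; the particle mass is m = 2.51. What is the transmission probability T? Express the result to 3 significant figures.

Since E < V_b the interior solution is evanescent with decay constant κ = √(2m(V_b − E))/ℏ = 7.187.
κw = 4.916, sinh(κw) = 68.23.
Matching ψ, ψ′ at both faces gives T = [1 + V_b² sinh²(κw) / (4E(V_b − E))]⁻¹ = 1/8814 = 0.000113.

T = 0.000113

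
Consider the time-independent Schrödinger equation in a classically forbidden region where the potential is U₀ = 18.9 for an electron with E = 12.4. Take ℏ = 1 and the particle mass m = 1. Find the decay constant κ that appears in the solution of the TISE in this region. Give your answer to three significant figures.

Since E < U₀ the TISE in this region is ψ'' = κ²ψ with κ = √(2m(U₀ − E))/ℏ.
κ = √(2 × 1 × 6.5) = 3.606.

κ = 3.61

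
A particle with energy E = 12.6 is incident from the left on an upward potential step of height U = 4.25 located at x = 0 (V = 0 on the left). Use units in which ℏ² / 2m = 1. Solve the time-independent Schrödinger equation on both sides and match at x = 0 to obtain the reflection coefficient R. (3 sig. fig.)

R = 0.0105

On each side the TISE gives plane waves with k = √(2m(E − V))/ℏ: k₁ = √(2·½·12.6) = 3.550, k₂ = √(2·½·8.35) = 2.890.
Continuity of ψ and ψ′ at the step yields the reflection amplitude r = (k₁ − k₂)/(k₁ + k₂) = 0.1025; thus R = |r|² = 0.01051, T = 0.9895.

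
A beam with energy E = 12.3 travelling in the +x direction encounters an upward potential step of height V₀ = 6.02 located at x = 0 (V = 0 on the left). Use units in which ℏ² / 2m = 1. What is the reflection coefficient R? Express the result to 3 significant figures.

R = 0.0277

The wavenumbers are k₁ = √(2mE)/ℏ = 3.507 on the left and k₂ = √(2m(E − V₀))/ℏ = 2.506 on the right.
Matching ψ and ψ′ at x = 0 gives r = (k₁ − k₂)/(k₁ + k₂), so R = r² = 0.02772 and T = 1 − R = 0.9723.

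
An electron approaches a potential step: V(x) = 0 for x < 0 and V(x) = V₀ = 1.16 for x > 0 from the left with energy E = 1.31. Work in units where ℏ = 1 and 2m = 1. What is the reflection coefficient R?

The wavenumbers are k₁ = √(2mE)/ℏ = 1.145 on the left and k₂ = √(2m(E − V₀))/ℏ = 0.3873 on the right.
Matching ψ and ψ′ at x = 0 gives r = (k₁ − k₂)/(k₁ + k₂), so R = r² = 0.2444 and T = 1 − R = 0.7556.

R = 0.244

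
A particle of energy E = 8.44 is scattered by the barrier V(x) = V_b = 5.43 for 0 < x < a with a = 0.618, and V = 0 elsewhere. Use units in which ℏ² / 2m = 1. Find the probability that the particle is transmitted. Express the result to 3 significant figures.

T = 0.817

Above the barrier the interior wavenumber is k₂ = √(2m(E − V_b))/ℏ = 1.735, giving phase k₂a = 1.072.
Matching at both interfaces gives T⁻¹ = 1 + V_b² sin²(k₂a) / [4E(E − V_b)] = 1.224, hence T = 0.817.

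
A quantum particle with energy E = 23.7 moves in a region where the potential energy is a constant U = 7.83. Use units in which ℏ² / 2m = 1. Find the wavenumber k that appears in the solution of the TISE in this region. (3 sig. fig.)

k = 3.98

With E > U the solution is oscillatory, ψ ∝ e^{±ikx} with k = √(2m(E − U))/ℏ.
k = √(2 × 0.5 × 15.87) = 3.984.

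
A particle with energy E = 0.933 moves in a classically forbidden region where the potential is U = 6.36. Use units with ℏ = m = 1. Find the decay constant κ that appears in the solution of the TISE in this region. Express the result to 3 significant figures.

κ = 3.29

Since E < U the TISE in this region is ψ'' = κ²ψ with κ = √(2m(U − E))/ℏ.
κ = √(2 × 1 × 5.427) = 3.295.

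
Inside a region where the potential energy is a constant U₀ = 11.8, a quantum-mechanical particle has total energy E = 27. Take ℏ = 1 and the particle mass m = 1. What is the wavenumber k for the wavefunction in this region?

With E > U₀ the solution is oscillatory, ψ ∝ e^{±ikx} with k = √(2m(E − U₀))/ℏ.
k = √(2 × 1 × 15.2) = 5.514.

k = 5.51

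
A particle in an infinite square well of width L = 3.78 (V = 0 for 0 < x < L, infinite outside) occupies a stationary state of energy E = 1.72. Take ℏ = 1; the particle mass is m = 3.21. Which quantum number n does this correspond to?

n = 4

For an infinite well E_n = n²π²ℏ²/(2mL²), so n = (L/πℏ)√(2mE).
n = (3.78/π) × √(2 × 3.21 × 1.72) = 3.998 → n = 4.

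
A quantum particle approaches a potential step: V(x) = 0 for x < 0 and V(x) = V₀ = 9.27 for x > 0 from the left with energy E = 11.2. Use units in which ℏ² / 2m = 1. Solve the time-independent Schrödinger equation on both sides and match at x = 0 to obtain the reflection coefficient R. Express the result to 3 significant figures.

The wavenumbers are k₁ = √(2mE)/ℏ = 3.347 on the left and k₂ = √(2m(E − V₀))/ℏ = 1.389 on the right.
Matching ψ and ψ′ at x = 0 gives r = (k₁ − k₂)/(k₁ + k₂), so R = r² = 0.1708 and T = 1 − R = 0.8292.

R = 0.171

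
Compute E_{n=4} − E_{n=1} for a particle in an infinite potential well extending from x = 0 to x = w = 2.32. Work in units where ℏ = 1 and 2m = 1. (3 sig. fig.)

E_n = n²π²ℏ²/(2mw²), so ΔE = (4² − 1²) π²ℏ²/(2mw²).
ΔE = 15 × π² / (2 × 0.5 × 2.32²) = 27.51.

ΔE = 27.5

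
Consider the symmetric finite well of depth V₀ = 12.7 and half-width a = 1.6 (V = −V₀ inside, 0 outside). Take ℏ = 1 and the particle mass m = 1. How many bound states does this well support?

The dimensionless depth is z₀ = a√(2mV₀)/ℏ = 1.6 × √(25.40) = 8.064.
A new bound state (alternating even/odd) appears each time z₀ passes a multiple of π/2, so N = ⌊2z₀/π⌋ + 1 = ⌊5.134⌋ + 1 = 6.

N = 6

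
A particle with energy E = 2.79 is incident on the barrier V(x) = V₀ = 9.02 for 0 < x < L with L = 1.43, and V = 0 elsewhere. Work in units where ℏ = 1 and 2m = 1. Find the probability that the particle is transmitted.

Since E < V₀ the interior solution is evanescent with decay constant κ = √(2m(V₀ − E))/ℏ = 2.496.
κL = 3.569, sinh(κL) = 17.73.
The exact tunnelling result is T⁻¹ = 1 + V₀² sinh²(κL) / [4E(V₀ − E)] = 368.9, so T = 0.00271.

T = 0.00271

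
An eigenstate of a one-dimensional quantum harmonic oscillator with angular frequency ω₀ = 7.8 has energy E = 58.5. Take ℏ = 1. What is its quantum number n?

n = 7

E_n = ℏω₀(n + ½) ⇒ n = E/(ℏω₀) − ½ = 58.5/7.8 − 0.5 = 7.000 → n = 7.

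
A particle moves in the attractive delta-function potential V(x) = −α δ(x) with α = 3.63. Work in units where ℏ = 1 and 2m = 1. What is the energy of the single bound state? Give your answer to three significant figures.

For x ≠ 0 the bound state is ψ ∝ e^{−κ|x|}; integrating the TISE across the delta gives the cusp condition 2κ = 2mα/ℏ², so κ = 1.815.
Then E = −ℏ²κ²/(2m) = −mα²/(2ℏ²) = -3.294.

E = -3.29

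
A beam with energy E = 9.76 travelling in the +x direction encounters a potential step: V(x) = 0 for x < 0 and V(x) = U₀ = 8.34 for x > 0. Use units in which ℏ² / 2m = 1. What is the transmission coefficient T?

On each side the TISE gives plane waves with k = √(2m(E − V))/ℏ: k₁ = √(2·½·9.76) = 3.124, k₂ = √(2·½·1.42) = 1.192.
Matching ψ and ψ′ at x = 0 gives r = (k₁ − k₂)/(k₁ + k₂), so R = r² = 0.2005 and T = 1 − R = 0.7995.

T = 0.800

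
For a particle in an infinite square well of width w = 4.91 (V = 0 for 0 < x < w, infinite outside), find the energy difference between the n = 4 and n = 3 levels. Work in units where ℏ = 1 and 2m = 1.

E_n = n²π²ℏ²/(2mw²), so ΔE = (4² − 3²) π²ℏ²/(2mw²).
ΔE = 7 × π² / (2 × 0.5 × 4.91²) = 2.866.

ΔE = 2.87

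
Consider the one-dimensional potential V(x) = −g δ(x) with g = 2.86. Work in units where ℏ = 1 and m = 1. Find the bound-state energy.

The bound state is ψ(x) = √κ e^{−κ|x|}. The derivative jump ψ'(0⁺) − ψ'(0⁻) = −(2mg/ℏ²)ψ(0) fixes κ = mg/ℏ² = 2.860.
Then E = −ℏ²κ²/(2m) = −mg²/(2ℏ²) = -4.090.

E = -4.09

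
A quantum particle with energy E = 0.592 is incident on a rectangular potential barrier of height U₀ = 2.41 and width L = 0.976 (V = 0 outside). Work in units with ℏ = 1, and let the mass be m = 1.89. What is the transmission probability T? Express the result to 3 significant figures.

T = 0.0177

Since E < U₀ the interior solution is evanescent with decay constant κ = √(2m(U₀ − E))/ℏ = 2.621.
κL = 2.559, sinh(κL) = 6.420.
The exact tunnelling result is T⁻¹ = 1 + U₀² sinh²(κL) / [4E(U₀ − E)] = 56.60, so T = 0.0177.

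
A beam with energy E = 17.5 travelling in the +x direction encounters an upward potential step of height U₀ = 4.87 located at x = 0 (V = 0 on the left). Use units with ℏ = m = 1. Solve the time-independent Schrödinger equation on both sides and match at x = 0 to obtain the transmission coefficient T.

T = 0.993

The wavenumbers are k₁ = √(2mE)/ℏ = 5.916 on the left and k₂ = √(2m(E − U₀))/ℏ = 5.026 on the right.
Matching ψ and ψ′ at x = 0 gives r = (k₁ − k₂)/(k₁ + k₂), so R = r² = 0.006618 and T = 1 − R = 0.9934.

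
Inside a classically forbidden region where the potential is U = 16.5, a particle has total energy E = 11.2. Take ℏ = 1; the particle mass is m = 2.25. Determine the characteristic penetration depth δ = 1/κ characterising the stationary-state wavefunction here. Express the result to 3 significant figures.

δ = 0.205

Since E < U the TISE in this region is ψ'' = κ²ψ with κ = √(2m(U − E))/ℏ.
κ = √(2 × 2.25 × 5.3) = 4.884. The penetration depth is δ = 1/κ = 0.205.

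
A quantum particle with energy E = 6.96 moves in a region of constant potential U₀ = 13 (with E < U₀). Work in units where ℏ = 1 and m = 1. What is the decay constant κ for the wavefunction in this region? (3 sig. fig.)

Since E < U₀ the TISE in this region is ψ'' = κ²ψ with κ = √(2m(U₀ − E))/ℏ.
κ = √(2 × 1 × 6.04) = 3.476.

κ = 3.48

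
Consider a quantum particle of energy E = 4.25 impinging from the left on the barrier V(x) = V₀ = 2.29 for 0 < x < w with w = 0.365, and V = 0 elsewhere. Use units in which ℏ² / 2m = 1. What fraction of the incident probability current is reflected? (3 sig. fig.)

Above the barrier the interior wavenumber is k₂ = √(2m(E − V₀))/ℏ = 1.400, giving phase k₂w = 0.5110.
Matching at both interfaces gives T⁻¹ = 1 + V₀² sin²(k₂w) / [4E(E − V₀)] = 1.038, hence T = 0.964.
R = 1 − T = 0.0363.

R = 0.0363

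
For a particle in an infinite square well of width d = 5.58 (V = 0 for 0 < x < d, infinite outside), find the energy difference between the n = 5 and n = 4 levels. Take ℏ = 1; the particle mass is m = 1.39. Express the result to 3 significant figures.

E_n = n²π²ℏ²/(2md²), so ΔE = (5² − 4²) π²ℏ²/(2md²).
ΔE = 9 × π² / (2 × 1.39 × 5.58²) = 1.026.

ΔE = 1.03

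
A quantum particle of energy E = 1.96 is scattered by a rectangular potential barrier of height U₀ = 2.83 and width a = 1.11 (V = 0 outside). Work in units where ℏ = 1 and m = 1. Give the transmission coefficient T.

E < U₀: inside the barrier ψ ∝ e^{±κx} with κ = √(2m(U₀ − E))/ℏ = 1.319.
κa = 1.464, sinh(κa) = 2.046.
Matching ψ, ψ′ at both faces gives T = [1 + U₀² sinh²(κa) / (4E(U₀ − E))]⁻¹ = 1/5.917 = 0.169.

T = 0.169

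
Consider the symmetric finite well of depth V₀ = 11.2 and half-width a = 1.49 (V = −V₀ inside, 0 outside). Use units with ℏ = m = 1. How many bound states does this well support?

Define the well-strength parameter z₀ = (a/ℏ)√(2mV₀) = 1.49 × √(2·1·11.2) = 7.052.
The even/odd transcendental equations gain one root per π/2 in z₀, giving N = 1 + ⌊2z₀/π⌋ = 1 + ⌊4.489⌋ = 5.

N = 5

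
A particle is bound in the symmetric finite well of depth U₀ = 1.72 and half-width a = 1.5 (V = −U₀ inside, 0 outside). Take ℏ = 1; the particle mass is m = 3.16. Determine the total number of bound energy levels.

N = 4

The dimensionless depth is z₀ = a√(2mU₀)/ℏ = 1.5 × √(10.87) = 4.946.
A new bound state (alternating even/odd) appears each time z₀ passes a multiple of π/2, so N = ⌊2z₀/π⌋ + 1 = ⌊3.148⌋ + 1 = 4.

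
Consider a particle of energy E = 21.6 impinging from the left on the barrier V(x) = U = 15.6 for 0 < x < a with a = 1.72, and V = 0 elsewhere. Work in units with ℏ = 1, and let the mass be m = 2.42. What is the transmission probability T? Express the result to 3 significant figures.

Above the barrier the interior wavenumber is k₂ = √(2m(E − U))/ℏ = 5.389, giving phase k₂a = 9.269.
T = [1 + U² sin²(k₂a) / (4E(E − U))]⁻¹ = 1/1.011 = 0.989.

T = 0.989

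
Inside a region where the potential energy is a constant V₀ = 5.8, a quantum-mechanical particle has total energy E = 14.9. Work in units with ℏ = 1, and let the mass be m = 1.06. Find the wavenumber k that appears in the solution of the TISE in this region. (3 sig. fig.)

With E > V₀ the solution is oscillatory, ψ ∝ e^{±ikx} with k = √(2m(E − V₀))/ℏ.
k = √(2 × 1.06 × 9.1) = 4.392.

k = 4.39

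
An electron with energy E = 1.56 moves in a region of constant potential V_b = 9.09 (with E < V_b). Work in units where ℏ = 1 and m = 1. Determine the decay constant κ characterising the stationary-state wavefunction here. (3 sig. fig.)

κ = 3.88

Since E < V_b the TISE in this region is ψ'' = κ²ψ with κ = √(2m(V_b − E))/ℏ.
κ = √(2 × 1 × 7.53) = 3.881.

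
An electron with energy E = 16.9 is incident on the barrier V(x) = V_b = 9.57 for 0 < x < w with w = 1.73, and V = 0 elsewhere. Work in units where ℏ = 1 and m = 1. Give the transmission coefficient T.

T = 0.980

E > V_b: inside the barrier k₂ = √(2m(E − V_b))/ℏ = 3.829, k₂w = 6.624.
Matching at both interfaces gives T⁻¹ = 1 + V_b² sin²(k₂w) / [4E(E − V_b)] = 1.021, hence T = 0.980.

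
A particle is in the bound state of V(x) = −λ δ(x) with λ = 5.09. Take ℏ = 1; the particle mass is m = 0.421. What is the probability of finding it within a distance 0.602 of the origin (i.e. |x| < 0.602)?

P = 0.924

The normalised bound state is ψ = √κ e^{−κ|x|} with κ = mλ/ℏ² = 2.143.
P(|x| < d) = ∫_{−d}^{d} κ e^{−2κ|x|} dx = 1 − e^{−2κd} = 1 − e^{−2.580} = 0.9242.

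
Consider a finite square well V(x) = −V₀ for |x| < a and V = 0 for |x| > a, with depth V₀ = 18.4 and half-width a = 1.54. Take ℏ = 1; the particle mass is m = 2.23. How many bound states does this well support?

N = 9

Define the well-strength parameter z₀ = (a/ℏ)√(2mV₀) = 1.54 × √(2·2.23·18.4) = 13.95.
A new bound state (alternating even/odd) appears each time z₀ passes a multiple of π/2, so N = ⌊2z₀/π⌋ + 1 = ⌊8.881⌋ + 1 = 9.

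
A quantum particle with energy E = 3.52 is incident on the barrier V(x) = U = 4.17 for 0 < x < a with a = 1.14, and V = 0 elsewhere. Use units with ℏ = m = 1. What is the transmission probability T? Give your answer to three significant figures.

Since E < U the interior solution is evanescent with decay constant κ = √(2m(U − E))/ℏ = 1.140.
κa = 1.300, sinh(κa) = 1.698.
Matching ψ, ψ′ at both faces gives T = [1 + U² sinh²(κa) / (4E(U − E))]⁻¹ = 1/6.478 = 0.154.

T = 0.154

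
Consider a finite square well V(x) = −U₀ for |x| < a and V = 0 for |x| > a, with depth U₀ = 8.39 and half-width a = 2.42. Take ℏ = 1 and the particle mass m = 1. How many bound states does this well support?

The dimensionless depth is z₀ = a√(2mU₀)/ℏ = 2.42 × √(16.78) = 9.913.
A new bound state (alternating even/odd) appears each time z₀ passes a multiple of π/2, so N = ⌊2z₀/π⌋ + 1 = ⌊6.311⌋ + 1 = 7.

N = 7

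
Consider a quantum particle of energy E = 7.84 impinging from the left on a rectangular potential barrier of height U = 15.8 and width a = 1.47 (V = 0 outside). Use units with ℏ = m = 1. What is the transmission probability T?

T = 0.0000322

E < U: inside the barrier ψ ∝ e^{±κx} with κ = √(2m(U − E))/ℏ = 3.990.
κa = 5.865, sinh(κa) = 176.3.
The exact tunnelling result is T⁻¹ = 1 + U² sinh²(κa) / [4E(U − E)] = 31080, so T = 0.0000322.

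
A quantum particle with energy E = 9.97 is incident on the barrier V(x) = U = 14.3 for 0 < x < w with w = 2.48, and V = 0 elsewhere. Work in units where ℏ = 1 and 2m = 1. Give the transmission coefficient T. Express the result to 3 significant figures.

T = 0.000111

E < U: inside the barrier ψ ∝ e^{±κx} with κ = √(2m(U − E))/ℏ = 2.081.
κw = 5.161, sinh(κw) = 87.13.
Matching ψ, ψ′ at both faces gives T = [1 + U² sinh²(κw) / (4E(U − E))]⁻¹ = 1/8990 = 0.000111.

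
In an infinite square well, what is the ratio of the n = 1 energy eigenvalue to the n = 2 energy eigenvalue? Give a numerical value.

0.25

E_n = n²π²ℏ²/(2mL²) so the ratio is n₂²/n₁² = 1/4 = 0.25.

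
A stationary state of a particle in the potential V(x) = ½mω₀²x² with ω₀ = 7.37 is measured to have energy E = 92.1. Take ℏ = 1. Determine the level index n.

E_n = ℏω₀(n + ½) ⇒ n = E/(ℏω₀) − ½ = 92.1/7.37 − 0.5 = 11.997 → n = 12.

n = 12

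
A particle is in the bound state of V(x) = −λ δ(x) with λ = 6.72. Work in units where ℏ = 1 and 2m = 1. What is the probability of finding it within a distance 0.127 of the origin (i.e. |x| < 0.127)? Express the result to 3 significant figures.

The normalised bound state is ψ = √κ e^{−κ|x|} with κ = mλ/ℏ² = 3.360.
P(|x| < d) = ∫_{−d}^{d} κ e^{−2κ|x|} dx = 1 − e^{−2κd} = 1 − e^{−0.8534} = 0.5741.

P = 0.574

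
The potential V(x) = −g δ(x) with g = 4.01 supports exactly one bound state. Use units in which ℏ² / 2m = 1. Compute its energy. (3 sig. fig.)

For x ≠ 0 the bound state is ψ ∝ e^{−κ|x|}; integrating the TISE across the delta gives the cusp condition 2κ = 2mg/ℏ², so κ = 2.005.
Then E = −ℏ²κ²/(2m) = −mg²/(2ℏ²) = -4.020.

E = -4.02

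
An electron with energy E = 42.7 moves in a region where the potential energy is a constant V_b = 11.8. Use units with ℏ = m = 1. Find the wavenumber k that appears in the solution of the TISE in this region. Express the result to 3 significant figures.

k = 7.86

With E > V_b the solution is oscillatory, ψ ∝ e^{±ikx} with k = √(2m(E − V_b))/ℏ.
k = √(2 × 1 × 30.9) = 7.861.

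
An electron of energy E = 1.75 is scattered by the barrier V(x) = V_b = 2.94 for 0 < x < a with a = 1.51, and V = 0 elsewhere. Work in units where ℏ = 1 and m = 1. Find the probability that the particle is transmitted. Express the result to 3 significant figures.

T = 0.0359

E < V_b: inside the barrier ψ ∝ e^{±κx} with κ = √(2m(V_b − E))/ℏ = 1.543.
κa = 2.330, sinh(κa) = 5.088.
Matching ψ, ψ′ at both faces gives T = [1 + V_b² sinh²(κa) / (4E(V_b − E))]⁻¹ = 1/27.86 = 0.0359.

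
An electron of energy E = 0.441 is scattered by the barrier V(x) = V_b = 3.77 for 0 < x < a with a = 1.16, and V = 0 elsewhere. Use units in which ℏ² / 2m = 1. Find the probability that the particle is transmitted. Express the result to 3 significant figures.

T = 0.0241

Since E < V_b the interior solution is evanescent with decay constant κ = √(2m(V_b − E))/ℏ = 1.825.
κa = 2.116, sinh(κa) = 4.091.
Matching ψ, ψ′ at both faces gives T = [1 + V_b² sinh²(κa) / (4E(V_b − E))]⁻¹ = 1/41.50 = 0.0241.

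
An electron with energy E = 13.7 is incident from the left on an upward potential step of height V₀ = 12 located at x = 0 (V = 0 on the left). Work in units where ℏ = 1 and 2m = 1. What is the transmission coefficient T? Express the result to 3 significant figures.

T = 0.771

On each side the TISE gives plane waves with k = √(2m(E − V))/ℏ: k₁ = √(2·½·13.7) = 3.701, k₂ = √(2·½·1.7) = 1.304.
Continuity of ψ and ψ′ at the step yields the reflection amplitude r = (k₁ − k₂)/(k₁ + k₂) = 0.4790; thus R = |r|² = 0.2294, T = 0.7706.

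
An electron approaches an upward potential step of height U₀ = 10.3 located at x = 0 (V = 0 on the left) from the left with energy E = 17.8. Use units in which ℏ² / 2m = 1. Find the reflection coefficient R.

R = 0.0453

The wavenumbers are k₁ = √(2mE)/ℏ = 4.219 on the left and k₂ = √(2m(E − U₀))/ℏ = 2.739 on the right.
Continuity of ψ and ψ′ at the step yields the reflection amplitude r = (k₁ − k₂)/(k₁ + k₂) = 0.2128; thus R = |r|² = 0.04527, T = 0.9547.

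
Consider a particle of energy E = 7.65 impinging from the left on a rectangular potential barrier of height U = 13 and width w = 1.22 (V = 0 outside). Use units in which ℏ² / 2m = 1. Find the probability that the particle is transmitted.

T = 0.0136

Since E < U the interior solution is evanescent with decay constant κ = √(2m(U − E))/ℏ = 2.313.
κw = 2.822, sinh(κw) = 8.374.
The exact tunnelling result is T⁻¹ = 1 + U² sinh²(κw) / [4E(U − E)] = 73.40, so T = 0.0136.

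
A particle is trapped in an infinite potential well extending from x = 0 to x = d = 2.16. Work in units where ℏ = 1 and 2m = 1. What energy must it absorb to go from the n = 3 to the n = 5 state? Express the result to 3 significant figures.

ΔE = 33.8

E_n = n²π²ℏ²/(2md²), so ΔE = (5² − 3²) π²ℏ²/(2md²).
ΔE = 16 × π² / (2 × 0.5 × 2.16²) = 33.85.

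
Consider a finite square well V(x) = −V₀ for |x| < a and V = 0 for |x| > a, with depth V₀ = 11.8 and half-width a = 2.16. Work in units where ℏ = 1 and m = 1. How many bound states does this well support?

The dimensionless depth is z₀ = a√(2mV₀)/ℏ = 2.16 × √(23.60) = 10.49.
The even/odd transcendental equations gain one root per π/2 in z₀, giving N = 1 + ⌊2z₀/π⌋ = 1 + ⌊6.680⌋ = 7.

N = 7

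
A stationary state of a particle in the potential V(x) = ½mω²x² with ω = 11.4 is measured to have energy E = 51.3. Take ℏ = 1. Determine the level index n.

n = 4

Invert E_n = (n + ½)ℏω: n = E/ℏω − ½ = 4.000, so n = 4.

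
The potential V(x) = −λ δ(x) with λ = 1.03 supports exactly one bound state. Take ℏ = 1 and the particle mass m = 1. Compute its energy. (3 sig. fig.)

The bound state is ψ(x) = √κ e^{−κ|x|}. The derivative jump ψ'(0⁺) − ψ'(0⁻) = −(2mλ/ℏ²)ψ(0) fixes κ = mλ/ℏ² = 1.030.
Then E = −ℏ²κ²/(2m) = −mλ²/(2ℏ²) = -0.5305.

E = -0.530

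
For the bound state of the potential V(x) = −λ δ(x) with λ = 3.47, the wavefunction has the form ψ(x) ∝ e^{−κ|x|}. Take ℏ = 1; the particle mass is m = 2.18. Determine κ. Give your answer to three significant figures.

κ = 7.56

Integrate −(ℏ²/2m)ψ'' − λδ(x)ψ = Eψ from −ε to +ε: the ψ'' term gives ψ'(0⁺) − ψ'(0⁻) and the δ term gives −(2mλ/ℏ²)ψ(0).
With ψ ∝ e^{−κ|x|} this yields −2κ = −2mλ/ℏ², so κ = mλ/ℏ² = 7.565.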